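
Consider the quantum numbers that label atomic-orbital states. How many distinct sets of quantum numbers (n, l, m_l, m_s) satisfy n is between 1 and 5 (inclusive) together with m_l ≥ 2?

Count contributing orbitals for each principal shell:
n=3 → 1; n=4 → 3; n=5 → 6.
Orbitals: 1 + 3 + 6 = 10. Including both spin states (m_s = ±1/2) gives 2 × 10 = 20 states.

20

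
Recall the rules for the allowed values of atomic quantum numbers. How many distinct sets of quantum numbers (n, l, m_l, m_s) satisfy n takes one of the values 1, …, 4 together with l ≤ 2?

46

Work shell by shell — for each n, count the (l, m_l) pairs that satisfy l ≤ 2:
n=1 → 1; n=2 → 4; n=3 → 9; n=4 → 9.
Orbitals: 1 + 4 + 9 + 9 = 23. Including both spin states (m_s = ±1/2) gives 2 × 23 = 46 states.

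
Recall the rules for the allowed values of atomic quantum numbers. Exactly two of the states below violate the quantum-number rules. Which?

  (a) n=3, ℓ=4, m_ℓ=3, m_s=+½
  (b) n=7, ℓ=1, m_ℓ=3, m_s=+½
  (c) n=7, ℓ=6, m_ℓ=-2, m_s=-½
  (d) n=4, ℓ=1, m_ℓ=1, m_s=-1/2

(a) and (b)

(a) has ℓ = 4 ≥ n = 3, violating 0 ≤ ℓ ≤ n−1.
(b) has |m_ℓ| = 3 > ℓ = 1, violating −ℓ ≤ m_ℓ ≤ ℓ.
The remaining sets (c), (d) satisfy all four rules.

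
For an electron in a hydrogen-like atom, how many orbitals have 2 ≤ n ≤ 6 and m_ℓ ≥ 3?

Treat each shell separately and count matching orbitals:
n=4 → 1; n=5 → 3; n=6 → 6.
Total orbitals: 1 + 3 + 6 = 10.

10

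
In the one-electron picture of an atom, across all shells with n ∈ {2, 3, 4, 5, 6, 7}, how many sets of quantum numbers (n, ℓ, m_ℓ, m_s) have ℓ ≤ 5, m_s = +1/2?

Treat each shell separately and count matching orbitals:
n=2 → 4; n=3 → 9; n=4 → 16; n=5 → 25; n=6 → 36; n=7 → 36.
Orbitals: 4 + 9 + 16 + 25 + 36 + 36 = 126. With m_s fixed to +1/2 there is one state per orbital, so 126 states.

126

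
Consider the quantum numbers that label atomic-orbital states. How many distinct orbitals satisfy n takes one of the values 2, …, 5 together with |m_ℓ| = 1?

Work shell by shell — for each n, count the (ℓ, m_ℓ) pairs that satisfy |m_ℓ| = 1:
n=2 → 2; n=3 → 4; n=4 → 6; n=5 → 8.
Total orbitals: 2 + 4 + 6 + 8 = 20.

20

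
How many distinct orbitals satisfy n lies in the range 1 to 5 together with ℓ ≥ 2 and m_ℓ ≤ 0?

22

Go shell by shell, enumerating (ℓ, m_ℓ) with ℓ ≥ 2 and m_ℓ ≤ 0:
n=3 → 3; n=4 → 7; n=5 → 12.
Total orbitals: 3 + 7 + 12 = 22.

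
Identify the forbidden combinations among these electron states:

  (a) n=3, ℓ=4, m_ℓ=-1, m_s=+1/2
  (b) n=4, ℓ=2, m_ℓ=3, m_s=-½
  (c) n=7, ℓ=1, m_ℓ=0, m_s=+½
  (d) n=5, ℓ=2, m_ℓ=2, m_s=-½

(a) and (b)

(a) has ℓ = 4 ≥ n = 3, violating 0 ≤ ℓ ≤ n−1.
(b) has |m_ℓ| = 3 > ℓ = 2, violating −ℓ ≤ m_ℓ ≤ ℓ.
The remaining sets (c), (d) satisfy all four rules.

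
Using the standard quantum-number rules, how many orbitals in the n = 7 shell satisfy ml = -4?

3

With n = 7 the allowed l are 0, 1, …, 6.
Per l-value: l=4 → 1; l=5 → 1; l=6 → 1.
Total orbitals: 1 + 1 + 1 = 3.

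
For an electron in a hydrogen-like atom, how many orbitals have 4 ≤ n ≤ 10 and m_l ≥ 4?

56

Treat each shell separately and count matching orbitals:
n=5 → 1; n=6 → 3; n=7 → 6; n=8 → 10; n=9 → 15; n=10 → 21.
Total orbitals: 1 + 3 + 6 + 10 + 15 + 21 = 56.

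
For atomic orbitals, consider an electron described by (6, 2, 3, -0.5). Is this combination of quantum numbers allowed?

The magnetic quantum number must satisfy −ℓ ≤ m_ℓ ≤ ℓ. With ℓ = 2, m_ℓ can only be -2, -1, 0, 1, 2, so m_ℓ = 3 is forbidden.

No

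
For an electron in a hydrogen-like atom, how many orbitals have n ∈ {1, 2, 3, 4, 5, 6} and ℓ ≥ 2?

70

Go shell by shell, enumerating (ℓ, m_ℓ) with ℓ ≥ 2:
n=3 → 5; n=4 → 12; n=5 → 21; n=6 → 32.
Total orbitals: 5 + 12 + 21 + 32 = 70.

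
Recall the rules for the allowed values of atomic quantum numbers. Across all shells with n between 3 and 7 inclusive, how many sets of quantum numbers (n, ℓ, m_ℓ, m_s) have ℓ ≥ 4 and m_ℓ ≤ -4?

Per-shell orbital counts meeting the constraint:
n=5 → 1; n=6 → 3; n=7 → 6.
Orbitals: 1 + 3 + 6 = 10. Including both spin states (m_s = ±1/2) gives 2 × 10 = 20 states.

20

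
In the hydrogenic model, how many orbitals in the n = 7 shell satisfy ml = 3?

With n = 7 the allowed l are 0, 1, …, 6.
Orbitals with ml = 3, by l: l=3 → 1; l=4 → 1; l=5 → 1; l=6 → 1.
Total orbitals: 1 + 1 + 1 + 1 = 4.

4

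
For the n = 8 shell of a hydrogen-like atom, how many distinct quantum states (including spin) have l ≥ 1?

The n = 8 shell has l = 0 through 7; check each.
Orbitals with l ≥ 1, by l: l=1 → 3; l=2 → 5; l=3 → 7; l=4 → 9; l=5 → 11; l=6 → 13; l=7 → 15.
Orbitals: 3 + 5 + 7 + 9 + 11 + 13 + 15 = 63. Each orbital carries two spin states, so 63 × 2 = 126 states.

126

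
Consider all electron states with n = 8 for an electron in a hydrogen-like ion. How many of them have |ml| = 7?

4

Go through l = 0, …, 7 (the values permitted for n = 8).
The (l, ml) pairs meeting |ml| = 7 give: l=7 → 2.
Orbitals: 2. Each orbital carries two spin states, so 2 × 2 = 4 states.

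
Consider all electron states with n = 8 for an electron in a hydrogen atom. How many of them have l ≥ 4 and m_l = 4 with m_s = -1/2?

4

For n = 8, l ranges over 0 … 7.
The (l, m_l) pairs meeting l ≥ 4 and m_l = 4 give: l=4 → 1; l=5 → 1; l=6 → 1; l=7 → 1.
Orbitals: 1 + 1 + 1 + 1 = 4. With m_s fixed to a single value there is one state per orbital, giving 4 states.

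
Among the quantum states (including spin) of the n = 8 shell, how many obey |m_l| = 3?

20

With n = 8 the allowed l are 0, 1, …, 7.
Contributions: l=3 → 2; l=4 → 2; l=5 → 2; l=6 → 2; l=7 → 2.
Orbitals: 2 + 2 + 2 + 2 + 2 = 10. Each orbital carries two spin states, so 10 × 2 = 20 states.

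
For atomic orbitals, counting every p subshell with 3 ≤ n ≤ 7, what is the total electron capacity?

30

A p subshell (l = 1) exists for every n ≥ 2, so shells n = 3, 4, 5, 6, 7 each contribute one — 5 subshells.
Since each p subshell holds 2(2·1+1) = 6 electrons, the total is 5 × 6 = 30.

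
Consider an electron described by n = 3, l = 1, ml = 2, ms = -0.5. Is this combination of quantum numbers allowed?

Not allowed

The magnetic quantum number must satisfy −l ≤ ml ≤ l. With l = 1, ml can only be -1, 0, 1, so ml = 2 is forbidden.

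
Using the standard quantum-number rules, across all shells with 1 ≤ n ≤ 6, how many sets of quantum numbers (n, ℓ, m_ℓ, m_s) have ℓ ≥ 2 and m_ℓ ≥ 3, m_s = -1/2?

Go shell by shell, enumerating (ℓ, m_ℓ) with ℓ ≥ 2 and m_ℓ ≥ 3:
n=4 → 1; n=5 → 3; n=6 → 6.
Orbitals: 1 + 3 + 6 = 10. With m_s fixed to -1/2 there is one state per orbital, so 10 states.

10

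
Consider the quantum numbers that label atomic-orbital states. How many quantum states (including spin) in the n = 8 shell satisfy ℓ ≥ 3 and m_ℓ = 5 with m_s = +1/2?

3

With n = 8 the allowed ℓ are 0, 1, …, 7.
Orbitals with ℓ ≥ 3 and m_ℓ = 5, by ℓ: ℓ=5 → 1; ℓ=6 → 1; ℓ=7 → 1.
Orbitals: 1 + 1 + 1 = 3. With m_s fixed to a single value there is one state per orbital, giving 3 states.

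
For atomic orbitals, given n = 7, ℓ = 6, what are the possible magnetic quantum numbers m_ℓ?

m_ℓ takes every integer from −ℓ to +ℓ. With ℓ = 6 that gives the 13 values -6, -5, -4, -3, -2, -1, 0, 1, 2, 3, 4, 5, 6.

-6, -5, -4, -3, -2, -1, 0, 1, 2, 3, 4, 5, 6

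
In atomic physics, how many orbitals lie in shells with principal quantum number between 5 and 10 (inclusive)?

Shell n has n² orbitals: 5²=25 + 6²=36 + 7²=49 + 8²=64 + 9²=81 + 10²=100 = 355 orbitals.

355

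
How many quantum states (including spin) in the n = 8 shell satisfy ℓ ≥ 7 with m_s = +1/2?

With n = 8 the allowed ℓ are 0, 1, …, 7.
Per ℓ-value: ℓ=7 → 15.
Orbitals: 15. With m_s fixed to a single value there is one state per orbital, giving 15 states.

15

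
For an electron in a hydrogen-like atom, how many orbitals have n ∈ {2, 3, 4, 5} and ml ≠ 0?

40

Per-shell orbital counts meeting the constraint:
n=2 → 2; n=3 → 6; n=4 → 12; n=5 → 20.
Total orbitals: 2 + 6 + 12 + 20 = 40.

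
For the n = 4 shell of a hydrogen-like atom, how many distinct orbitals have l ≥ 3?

With n = 4 the allowed l are 0, 1, …, 3.
The (l, ml) pairs meeting l ≥ 3 give: l=3 → 7.
Total orbitals: 7.

7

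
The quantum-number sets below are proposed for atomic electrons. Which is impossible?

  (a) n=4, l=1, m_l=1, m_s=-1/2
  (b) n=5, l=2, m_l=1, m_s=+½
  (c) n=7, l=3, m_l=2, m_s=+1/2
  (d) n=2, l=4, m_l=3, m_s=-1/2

(d) has l = 4 ≥ n = 2, violating 0 ≤ l ≤ n−1.
The remaining sets (a), (b), (c) satisfy all four rules.

(d)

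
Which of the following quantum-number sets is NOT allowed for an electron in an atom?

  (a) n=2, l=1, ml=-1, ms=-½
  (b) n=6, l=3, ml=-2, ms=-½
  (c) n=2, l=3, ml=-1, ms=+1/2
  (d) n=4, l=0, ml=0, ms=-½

(c)

(c) has l = 3 ≥ n = 2, violating 0 ≤ l ≤ n−1.
The remaining sets (a), (b), (d) satisfy all four rules.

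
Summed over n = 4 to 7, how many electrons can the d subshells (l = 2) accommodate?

40

A d subshell (l = 2) exists for every n ≥ 3, so shells n = 4, 5, 6, 7 each contribute one — 4 subshells.
Since each d subshell holds 2(2·2+1) = 10 electrons, the total is 4 × 10 = 40.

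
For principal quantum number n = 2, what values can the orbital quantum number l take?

l is an integer with 0 ≤ l ≤ n−1, so for n = 2: l = 0, 1.

0, 1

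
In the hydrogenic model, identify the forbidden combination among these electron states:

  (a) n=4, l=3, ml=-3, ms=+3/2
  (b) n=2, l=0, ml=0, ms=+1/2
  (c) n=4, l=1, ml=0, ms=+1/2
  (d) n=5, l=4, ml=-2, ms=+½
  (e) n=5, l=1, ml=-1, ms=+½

(a) has ms = +3/2, but an electron's spin must be ±1/2.
The remaining sets (b), (c), (d), (e) satisfy all four rules.

(a)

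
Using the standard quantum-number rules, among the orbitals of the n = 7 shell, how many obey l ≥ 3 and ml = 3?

4

For n = 7, l ranges over 0 … 6.
Contributions: l=3 → 1; l=4 → 1; l=5 → 1; l=6 → 1.
Total orbitals: 1 + 1 + 1 + 1 = 4.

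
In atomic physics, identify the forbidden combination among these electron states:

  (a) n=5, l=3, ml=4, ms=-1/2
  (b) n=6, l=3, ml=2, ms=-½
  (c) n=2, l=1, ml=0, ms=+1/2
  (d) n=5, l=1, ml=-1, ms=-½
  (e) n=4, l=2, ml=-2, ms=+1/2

(a)

(a) has |ml| = 4 > l = 3, violating −l ≤ ml ≤ l.
The remaining sets (b), (c), (d), (e) satisfy all four rules.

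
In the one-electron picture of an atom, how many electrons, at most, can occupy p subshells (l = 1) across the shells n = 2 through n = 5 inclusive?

A p subshell (l = 1) exists for every n ≥ 2, so shells n = 2, 3, 4, 5 each contribute one — 4 subshells.
Since each p subshell holds 2(2·1+1) = 6 electrons, the total is 4 × 6 = 24.

24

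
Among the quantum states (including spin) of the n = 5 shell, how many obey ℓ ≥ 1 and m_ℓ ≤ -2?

12

With n = 5 the allowed ℓ are 0, 1, …, 4.
Contributions: ℓ=2 → 1; ℓ=3 → 2; ℓ=4 → 3.
Orbitals: 1 + 2 + 3 = 6. Each orbital carries two spin states, so 6 × 2 = 12 states.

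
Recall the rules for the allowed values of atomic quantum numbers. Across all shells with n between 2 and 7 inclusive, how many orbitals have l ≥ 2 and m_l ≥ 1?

50

Go shell by shell, enumerating (l, m_l) with l ≥ 2 and m_l ≥ 1:
n=3 → 2; n=4 → 5; n=5 → 9; n=6 → 14; n=7 → 20.
Total orbitals: 2 + 5 + 9 + 14 + 20 = 50.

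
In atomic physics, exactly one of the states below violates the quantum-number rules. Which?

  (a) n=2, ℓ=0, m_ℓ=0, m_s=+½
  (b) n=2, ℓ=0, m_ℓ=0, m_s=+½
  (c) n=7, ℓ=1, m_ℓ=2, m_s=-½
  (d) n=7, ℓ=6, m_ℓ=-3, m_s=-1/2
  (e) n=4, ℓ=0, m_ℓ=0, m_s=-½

(c)

(c) has |m_ℓ| = 2 > ℓ = 1, violating −ℓ ≤ m_ℓ ≤ ℓ.
The remaining sets (a), (b), (d), (e) satisfy all four rules.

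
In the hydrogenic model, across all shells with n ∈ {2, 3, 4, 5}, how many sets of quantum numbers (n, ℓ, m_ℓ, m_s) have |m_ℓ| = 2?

24

Count contributing orbitals for each principal shell:
n=3 → 2; n=4 → 4; n=5 → 6.
Orbitals: 2 + 4 + 6 = 12. Including both spin states (m_s = ±1/2) gives 2 × 12 = 24 states.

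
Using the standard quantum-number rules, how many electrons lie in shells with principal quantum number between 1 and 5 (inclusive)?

110

Shell n has n² orbitals: 1²=1 + 2²=4 + 3²=9 + 4²=16 + 5²=25 = 55 orbitals.
Two spin states per orbital: 2 × 55 = 110 electrons.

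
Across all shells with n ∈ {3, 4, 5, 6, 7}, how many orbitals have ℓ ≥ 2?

115

Work shell by shell — for each n, count the (ℓ, m_ℓ) pairs that satisfy ℓ ≥ 2:
n=3 → 5; n=4 → 12; n=5 → 21; n=6 → 32; n=7 → 45.
Total orbitals: 5 + 12 + 21 + 32 + 45 = 115.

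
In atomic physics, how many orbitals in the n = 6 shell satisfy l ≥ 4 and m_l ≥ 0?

11

Orbitals with l ≥ 4 and m_l ≥ 0, by l: l=4 → 5; l=5 → 6.
Total orbitals: 5 + 6 = 11.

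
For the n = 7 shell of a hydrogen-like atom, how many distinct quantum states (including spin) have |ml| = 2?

20

Orbitals with |ml| = 2, by l: l=2 → 2; l=3 → 2; l=4 → 2; l=5 → 2; l=6 → 2.
Orbitals: 2 + 2 + 2 + 2 + 2 = 10. Each orbital carries two spin states, so 10 × 2 = 20 states.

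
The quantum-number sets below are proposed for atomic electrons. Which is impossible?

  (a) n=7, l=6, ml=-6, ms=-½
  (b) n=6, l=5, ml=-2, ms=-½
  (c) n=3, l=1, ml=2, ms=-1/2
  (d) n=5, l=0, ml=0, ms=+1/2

(c) has |ml| = 2 > l = 1, violating −l ≤ ml ≤ l.
The remaining sets (a), (b), (d) satisfy all four rules.

(c)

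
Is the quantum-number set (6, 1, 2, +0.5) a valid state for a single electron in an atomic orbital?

Invalid

The magnetic quantum number must satisfy −l ≤ m_l ≤ l. With l = 1, m_l can only be -1, 0, 1, so m_l = 2 is forbidden.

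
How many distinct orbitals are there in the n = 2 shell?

4

The n = 2 shell contains n² = 2² = 4 orbitals.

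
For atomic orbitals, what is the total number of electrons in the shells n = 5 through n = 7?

Shell n has n² orbitals: 5²=25 + 6²=36 + 7²=49 = 110 orbitals.
Two spin states per orbital: 2 × 110 = 220 electrons.

220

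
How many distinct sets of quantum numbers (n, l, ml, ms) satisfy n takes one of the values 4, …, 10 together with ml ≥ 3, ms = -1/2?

Count contributing orbitals for each principal shell:
n=4 → 1; n=5 → 3; n=6 → 6; n=7 → 10; n=8 → 15; n=9 → 21; n=10 → 28.
Orbitals: 1 + 3 + 6 + 10 + 15 + 21 + 28 = 84. With ms fixed to -1/2 there is one state per orbital, so 84 states.

84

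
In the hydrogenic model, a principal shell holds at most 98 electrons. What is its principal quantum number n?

n = 7

2n² = 98 ⇒ n² = 49 ⇒ n = 7.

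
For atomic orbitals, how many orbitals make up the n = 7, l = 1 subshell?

3

A subshell has 2l+1 orbitals; with l = 1, that's 3.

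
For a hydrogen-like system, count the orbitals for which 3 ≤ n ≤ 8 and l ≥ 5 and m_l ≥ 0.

40

For each n in the range, tally the orbitals obeying l ≥ 5 and m_l ≥ 0:
n=6 → 6; n=7 → 13; n=8 → 21.
Total orbitals: 6 + 13 + 21 = 40.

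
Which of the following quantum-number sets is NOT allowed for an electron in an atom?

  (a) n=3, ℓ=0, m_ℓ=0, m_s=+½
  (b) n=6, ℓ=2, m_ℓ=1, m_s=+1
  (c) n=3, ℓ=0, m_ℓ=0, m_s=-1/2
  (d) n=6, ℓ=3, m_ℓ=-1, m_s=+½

(b)

(b) has m_s = +1, but an electron's spin must be ±1/2.
The remaining sets (a), (c), (d) satisfy all four rules.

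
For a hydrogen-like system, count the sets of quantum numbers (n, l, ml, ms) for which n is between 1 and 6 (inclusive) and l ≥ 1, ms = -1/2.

Count contributing orbitals for each principal shell:
n=2 → 3; n=3 → 8; n=4 → 15; n=5 → 24; n=6 → 35.
Orbitals: 3 + 8 + 15 + 24 + 35 = 85. With ms fixed to -1/2 there is one state per orbital, so 85 states.

85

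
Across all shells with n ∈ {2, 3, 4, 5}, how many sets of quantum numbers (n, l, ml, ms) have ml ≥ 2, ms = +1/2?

For each n in the range, tally the orbitals obeying ml ≥ 2:
n=3 → 1; n=4 → 3; n=5 → 6.
Orbitals: 1 + 3 + 6 = 10. With ms fixed to +1/2 there is one state per orbital, so 10 states.

10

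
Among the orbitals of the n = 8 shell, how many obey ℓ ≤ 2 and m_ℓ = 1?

2

For n = 8, ℓ ranges over 0 … 7.
The (ℓ, m_ℓ) pairs meeting ℓ ≤ 2 and m_ℓ = 1 give: ℓ=1 → 1; ℓ=2 → 1.
Total orbitals: 1 + 1 = 2.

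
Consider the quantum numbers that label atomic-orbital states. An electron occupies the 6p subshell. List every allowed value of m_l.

-1, 0, 1

The 6p subshell has l = 1, and m_l takes every integer from −l to +l. With l = 1 that gives the 3 values -1, 0, 1.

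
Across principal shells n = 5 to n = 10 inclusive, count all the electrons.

Shell n has n² orbitals: 5²=25 + 6²=36 + 7²=49 + 8²=64 + 9²=81 + 10²=100 = 355 orbitals.
Two spin states per orbital: 2 × 355 = 710 electrons.

710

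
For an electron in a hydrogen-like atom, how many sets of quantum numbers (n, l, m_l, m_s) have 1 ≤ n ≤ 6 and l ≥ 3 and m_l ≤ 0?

Count contributing orbitals for each principal shell:
n=4 → 4; n=5 → 9; n=6 → 15.
Orbitals: 4 + 9 + 15 = 28. Including both spin states (m_s = ±1/2) gives 2 × 28 = 56 states.

56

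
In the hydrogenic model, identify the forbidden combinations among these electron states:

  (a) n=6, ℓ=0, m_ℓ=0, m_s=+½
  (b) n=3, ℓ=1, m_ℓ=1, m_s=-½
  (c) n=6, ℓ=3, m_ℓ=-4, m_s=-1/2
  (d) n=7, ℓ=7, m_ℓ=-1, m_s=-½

(c) and (d)

(c) has |m_ℓ| = 4 > ℓ = 3, violating −ℓ ≤ m_ℓ ≤ ℓ.
(d) has ℓ = 7 ≥ n = 7, violating 0 ≤ ℓ ≤ n−1.
The remaining sets (a), (b) satisfy all four rules.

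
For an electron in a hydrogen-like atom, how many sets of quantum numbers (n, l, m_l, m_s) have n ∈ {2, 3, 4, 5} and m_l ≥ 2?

For each n in the range, tally the orbitals obeying m_l ≥ 2:
n=3 → 1; n=4 → 3; n=5 → 6.
Orbitals: 1 + 3 + 6 = 10. Including both spin states (m_s = ±1/2) gives 2 × 10 = 20 states.

20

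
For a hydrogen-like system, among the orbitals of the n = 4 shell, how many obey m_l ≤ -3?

1

Go through l = 0, …, 3 (the values permitted for n = 4).
Contributions: l=3 → 1.
Total orbitals: 1.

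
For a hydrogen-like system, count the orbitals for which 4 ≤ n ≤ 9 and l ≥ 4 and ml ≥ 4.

Per-shell orbital counts meeting the constraint:
n=5 → 1; n=6 → 3; n=7 → 6; n=8 → 10; n=9 → 15.
Total orbitals: 1 + 3 + 6 + 10 + 15 = 35.

35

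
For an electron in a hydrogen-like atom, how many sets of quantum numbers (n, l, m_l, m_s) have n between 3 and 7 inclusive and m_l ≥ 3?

Go shell by shell, enumerating (l, m_l) with m_l ≥ 3:
n=4 → 1; n=5 → 3; n=6 → 6; n=7 → 10.
Orbitals: 1 + 3 + 6 + 10 = 20. Including both spin states (m_s = ±1/2) gives 2 × 20 = 40 states.

40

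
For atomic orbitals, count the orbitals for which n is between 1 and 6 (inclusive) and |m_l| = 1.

30

Count contributing orbitals for each principal shell:
n=2 → 2; n=3 → 4; n=4 → 6; n=5 → 8; n=6 → 10.
Total orbitals: 2 + 4 + 6 + 8 + 10 = 30.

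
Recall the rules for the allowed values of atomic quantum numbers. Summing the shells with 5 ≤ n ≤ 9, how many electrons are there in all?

Shell n has n² orbitals: 5²=25 + 6²=36 + 7²=49 + 8²=64 + 9²=81 = 255 orbitals.
Two spin states per orbital: 2 × 255 = 510 electrons.

510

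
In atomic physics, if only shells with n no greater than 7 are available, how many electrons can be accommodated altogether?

280

Total orbitals = 1² + 2² + 3² + 4² + 5² + 6² + 7² = 140. Doubling for spin gives 280 electrons.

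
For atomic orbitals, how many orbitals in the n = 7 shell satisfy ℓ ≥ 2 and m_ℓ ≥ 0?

Go through ℓ = 0, …, 6 (the values permitted for n = 7).
Contributions: ℓ=2 → 3; ℓ=3 → 4; ℓ=4 → 5; ℓ=5 → 6; ℓ=6 → 7.
Total orbitals: 3 + 4 + 5 + 6 + 7 = 25.

25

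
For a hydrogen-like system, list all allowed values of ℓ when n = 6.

0, 1, 2, 3, 4, 5

ℓ is an integer with 0 ≤ ℓ ≤ n−1, so for n = 6: ℓ = 0, 1, 2, 3, 4, 5.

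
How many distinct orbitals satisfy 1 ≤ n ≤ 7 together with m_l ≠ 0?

Per-shell orbital counts meeting the constraint:
n=2 → 2; n=3 → 6; n=4 → 12; n=5 → 20; n=6 → 30; n=7 → 42.
Total orbitals: 2 + 6 + 12 + 20 + 30 + 42 = 112.

112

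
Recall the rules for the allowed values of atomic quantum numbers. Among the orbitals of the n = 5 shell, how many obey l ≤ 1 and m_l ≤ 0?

Per l-value: l=0 → 1; l=1 → 2.
Total orbitals: 1 + 2 = 3.

3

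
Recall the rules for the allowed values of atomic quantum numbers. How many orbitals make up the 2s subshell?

1

A subshell has 2ℓ+1 orbitals; with ℓ = 0, that's 1.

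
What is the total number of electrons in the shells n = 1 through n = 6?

182

Shell n has n² orbitals: 1²=1 + 2²=4 + 3²=9 + 4²=16 + 5²=25 + 6²=36 = 91 orbitals.
Two spin states per orbital: 2 × 91 = 182 electrons.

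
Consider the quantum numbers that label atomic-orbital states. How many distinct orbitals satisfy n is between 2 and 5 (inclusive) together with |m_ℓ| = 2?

12

Go shell by shell, enumerating (ℓ, m_ℓ) with |m_ℓ| = 2:
n=3 → 2; n=4 → 4; n=5 → 6.
Total orbitals: 2 + 4 + 6 = 12.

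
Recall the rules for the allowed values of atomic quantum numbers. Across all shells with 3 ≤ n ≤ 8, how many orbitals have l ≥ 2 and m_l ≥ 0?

98

Count contributing orbitals for each principal shell:
n=3 → 3; n=4 → 7; n=5 → 12; n=6 → 18; n=7 → 25; n=8 → 33.
Total orbitals: 3 + 7 + 12 + 18 + 25 + 33 = 98.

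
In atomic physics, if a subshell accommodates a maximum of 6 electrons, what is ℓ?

2(2ℓ+1) = 6 ⇒ 2ℓ+1 = 3 ⇒ ℓ = 1.

ℓ = 1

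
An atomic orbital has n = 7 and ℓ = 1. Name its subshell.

7p

ℓ = 1 corresponds to the letter 'p', so the subshell is 7p.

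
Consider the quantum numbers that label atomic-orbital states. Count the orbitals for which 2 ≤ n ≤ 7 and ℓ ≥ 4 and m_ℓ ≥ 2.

22

Per-shell orbital counts meeting the constraint:
n=5 → 3; n=6 → 7; n=7 → 12.
Total orbitals: 3 + 7 + 12 = 22.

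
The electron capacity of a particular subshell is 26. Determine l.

2(2l+1) = 26 ⇒ 2l+1 = 13 ⇒ l = 6.

l = 6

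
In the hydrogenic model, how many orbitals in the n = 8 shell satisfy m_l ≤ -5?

6

The n = 8 shell has l = 0 through 7; check each.
Contributions: l=5 → 1; l=6 → 2; l=7 → 3.
Total orbitals: 1 + 2 + 3 = 6.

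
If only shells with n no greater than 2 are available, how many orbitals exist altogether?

Total orbitals = 1² + 2² = 5.

5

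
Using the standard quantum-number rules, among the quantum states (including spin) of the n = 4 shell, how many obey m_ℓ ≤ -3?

The n = 4 shell has ℓ = 0 through 3; check each.
Contributions: ℓ=3 → 1.
Orbitals: 1. Each orbital carries two spin states, so 1 × 2 = 2 states.

2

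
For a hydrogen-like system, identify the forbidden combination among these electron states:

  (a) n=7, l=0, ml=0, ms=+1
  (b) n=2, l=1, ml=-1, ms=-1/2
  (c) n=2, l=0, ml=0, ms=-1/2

(a) has ms = +1, but an electron's spin must be ±1/2.
The remaining sets (b), (c) satisfy all four rules.

(a)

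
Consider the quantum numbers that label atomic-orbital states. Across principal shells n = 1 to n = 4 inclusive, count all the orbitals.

Shell n has n² orbitals: 1²=1 + 2²=4 + 3²=9 + 4²=16 = 30 orbitals.

30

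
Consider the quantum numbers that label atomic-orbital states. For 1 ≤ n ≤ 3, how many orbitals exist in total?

14

Total orbitals = 1² + 2² + 3² = 14.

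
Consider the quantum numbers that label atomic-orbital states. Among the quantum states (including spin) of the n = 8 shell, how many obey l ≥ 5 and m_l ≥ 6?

6

With n = 8 the allowed l are 0, 1, …, 7.
Orbitals with l ≥ 5 and m_l ≥ 6, by l: l=6 → 1; l=7 → 2.
Orbitals: 1 + 2 = 3. Each orbital carries two spin states, so 3 × 2 = 6 states.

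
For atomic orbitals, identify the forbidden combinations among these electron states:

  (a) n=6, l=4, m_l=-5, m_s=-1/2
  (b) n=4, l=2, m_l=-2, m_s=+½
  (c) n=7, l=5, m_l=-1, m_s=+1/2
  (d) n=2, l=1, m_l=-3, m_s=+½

(a) and (d)

(a) has |m_l| = 5 > l = 4, violating −l ≤ m_l ≤ l.
(d) has |m_l| = 3 > l = 1, violating −l ≤ m_l ≤ l.
The remaining sets (b), (c) satisfy all four rules.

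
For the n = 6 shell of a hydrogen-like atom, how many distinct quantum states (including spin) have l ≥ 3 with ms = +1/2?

27

Contributions: l=3 → 7; l=4 → 9; l=5 → 11.
Orbitals: 7 + 9 + 11 = 27. With ms fixed to a single value there is one state per orbital, giving 27 states.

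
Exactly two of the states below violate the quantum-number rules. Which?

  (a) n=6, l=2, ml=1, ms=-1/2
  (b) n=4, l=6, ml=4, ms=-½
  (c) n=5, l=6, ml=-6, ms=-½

(b) and (c)

(b) has l = 6 ≥ n = 4, violating 0 ≤ l ≤ n−1.
(c) has l = 6 ≥ n = 5, violating 0 ≤ l ≤ n−1.
The remaining set (a) satisfies all four rules.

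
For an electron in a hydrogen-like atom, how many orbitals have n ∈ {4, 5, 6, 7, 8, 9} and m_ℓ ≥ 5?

For each n in the range, tally the orbitals obeying m_ℓ ≥ 5:
n=6 → 1; n=7 → 3; n=8 → 6; n=9 → 10.
Total orbitals: 1 + 3 + 6 + 10 = 20.

20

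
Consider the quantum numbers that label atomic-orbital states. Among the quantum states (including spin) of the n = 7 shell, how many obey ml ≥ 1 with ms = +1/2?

Orbitals with ml ≥ 1, by l: l=1 → 1; l=2 → 2; l=3 → 3; l=4 → 4; l=5 → 5; l=6 → 6.
Orbitals: 1 + 2 + 3 + 4 + 5 + 6 = 21. With ms fixed to a single value there is one state per orbital, giving 21 states.

21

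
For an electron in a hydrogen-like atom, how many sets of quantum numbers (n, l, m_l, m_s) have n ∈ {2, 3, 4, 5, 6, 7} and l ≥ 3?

Treat each shell separately and count matching orbitals:
n=4 → 7; n=5 → 16; n=6 → 27; n=7 → 40.
Orbitals: 7 + 16 + 27 + 40 = 90. Including both spin states (m_s = ±1/2) gives 2 × 90 = 180 states.

180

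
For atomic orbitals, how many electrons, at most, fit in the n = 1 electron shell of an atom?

2

A shell holds 2n² electrons: 2 × 1² = 2 × 1 = 2.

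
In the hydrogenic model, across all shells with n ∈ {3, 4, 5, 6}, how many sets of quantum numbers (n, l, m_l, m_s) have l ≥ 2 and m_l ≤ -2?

40

Count contributing orbitals for each principal shell:
n=3 → 1; n=4 → 3; n=5 → 6; n=6 → 10.
Orbitals: 1 + 3 + 6 + 10 = 20. Including both spin states (m_s = ±1/2) gives 2 × 20 = 40 states.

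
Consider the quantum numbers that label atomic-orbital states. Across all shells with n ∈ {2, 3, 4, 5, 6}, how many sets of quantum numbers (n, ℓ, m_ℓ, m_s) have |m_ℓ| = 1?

Count contributing orbitals for each principal shell:
n=2 → 2; n=3 → 4; n=4 → 6; n=5 → 8; n=6 → 10.
Orbitals: 2 + 4 + 6 + 8 + 10 = 30. Including both spin states (m_s = ±1/2) gives 2 × 30 = 60 states.

60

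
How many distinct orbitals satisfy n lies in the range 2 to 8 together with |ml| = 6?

6

Count contributing orbitals for each principal shell:
n=7 → 2; n=8 → 4.
Total orbitals: 2 + 4 = 6.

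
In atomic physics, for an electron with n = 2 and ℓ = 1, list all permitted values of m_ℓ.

-1, 0, 1

m_ℓ takes every integer from −ℓ to +ℓ. With ℓ = 1 that gives the 3 values -1, 0, 1.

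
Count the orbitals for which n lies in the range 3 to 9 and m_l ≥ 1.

Count contributing orbitals for each principal shell:
n=3 → 3; n=4 → 6; n=5 → 10; n=6 → 15; n=7 → 21; n=8 → 28; n=9 → 36.
Total orbitals: 3 + 6 + 10 + 15 + 21 + 28 + 36 = 119.

119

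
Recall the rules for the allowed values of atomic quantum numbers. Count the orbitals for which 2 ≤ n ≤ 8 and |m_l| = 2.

Per-shell orbital counts meeting the constraint:
n=3 → 2; n=4 → 4; n=5 → 6; n=6 → 8; n=7 → 10; n=8 → 12.
Total orbitals: 2 + 4 + 6 + 8 + 10 + 12 = 42.

42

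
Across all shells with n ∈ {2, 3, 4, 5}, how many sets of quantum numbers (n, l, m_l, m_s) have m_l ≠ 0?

80

Per-shell orbital counts meeting the constraint:
n=2 → 2; n=3 → 6; n=4 → 12; n=5 → 20.
Orbitals: 2 + 6 + 12 + 20 = 40. Including both spin states (m_s = ±1/2) gives 2 × 40 = 80 states.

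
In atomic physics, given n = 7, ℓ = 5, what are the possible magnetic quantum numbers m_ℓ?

m_ℓ takes every integer from −ℓ to +ℓ. With ℓ = 5 that gives the 11 values -5, -4, -3, -2, -1, 0, 1, 2, 3, 4, 5.

-5, -4, -3, -2, -1, 0, 1, 2, 3, 4, 5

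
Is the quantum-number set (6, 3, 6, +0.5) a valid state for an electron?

Not allowed

The magnetic quantum number must satisfy −l ≤ m_l ≤ l. With l = 3, m_l can only be -3, -2, -1, 0, 1, 2, 3, so m_l = 6 is forbidden.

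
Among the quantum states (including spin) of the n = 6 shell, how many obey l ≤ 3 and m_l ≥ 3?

2

For n = 6, l ranges over 0 … 5.
Contributions: l=3 → 1.
Orbitals: 1. Each orbital carries two spin states, so 1 × 2 = 2 states.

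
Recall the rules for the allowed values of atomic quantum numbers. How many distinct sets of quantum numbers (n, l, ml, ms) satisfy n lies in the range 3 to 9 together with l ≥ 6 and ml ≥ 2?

68

Work shell by shell — for each n, count the (l, ml) pairs that satisfy l ≥ 6 and ml ≥ 2:
n=7 → 5; n=8 → 11; n=9 → 18.
Orbitals: 5 + 11 + 18 = 34. Including both spin states (ms = ±1/2) gives 2 × 34 = 68 states.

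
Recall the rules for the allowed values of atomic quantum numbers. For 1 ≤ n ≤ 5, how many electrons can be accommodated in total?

110

Total orbitals = 1² + 2² + 3² + 4² + 5² = 55. Doubling for spin gives 110 electrons.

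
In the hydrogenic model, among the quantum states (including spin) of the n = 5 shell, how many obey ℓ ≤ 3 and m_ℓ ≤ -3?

2

For n = 5, ℓ ranges over 0 … 4.
The (ℓ, m_ℓ) pairs meeting ℓ ≤ 3 and m_ℓ ≤ -3 give: ℓ=3 → 1.
Orbitals: 1. Each orbital carries two spin states, so 1 × 2 = 2 states.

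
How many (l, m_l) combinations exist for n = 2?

The n = 2 shell contains n² = 2² = 4 orbitals.

4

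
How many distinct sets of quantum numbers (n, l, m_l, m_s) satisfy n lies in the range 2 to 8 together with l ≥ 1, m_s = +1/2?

Count contributing orbitals for each principal shell:
n=2 → 3; n=3 → 8; n=4 → 15; n=5 → 24; n=6 → 35; n=7 → 48; n=8 → 63.
Orbitals: 3 + 8 + 15 + 24 + 35 + 48 + 63 = 196. With m_s fixed to +1/2 there is one state per orbital, so 196 states.

196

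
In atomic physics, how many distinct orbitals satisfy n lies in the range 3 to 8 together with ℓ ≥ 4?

Work shell by shell — for each n, count the (ℓ, m_ℓ) pairs that satisfy ℓ ≥ 4:
n=5 → 9; n=6 → 20; n=7 → 33; n=8 → 48.
Total orbitals: 9 + 20 + 33 + 48 = 110.

110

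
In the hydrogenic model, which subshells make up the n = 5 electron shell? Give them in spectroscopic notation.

For n = 5, l runs from 0 to 4. In spectroscopic notation l = 0,1,2,… ↔ s,p,d,f,g,h,i, so the subshells are 5s, 5p, 5d, 5f, 5g.

5s, 5p, 5d, 5f, 5g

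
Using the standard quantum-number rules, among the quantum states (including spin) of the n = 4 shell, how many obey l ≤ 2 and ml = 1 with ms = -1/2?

2

The n = 4 shell has l = 0 through 3; check each.
Per l-value: l=1 → 1; l=2 → 1.
Orbitals: 1 + 1 = 2. With ms fixed to a single value there is one state per orbital, giving 2 states.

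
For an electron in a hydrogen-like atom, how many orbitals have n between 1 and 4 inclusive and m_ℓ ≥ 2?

Per-shell orbital counts meeting the constraint:
n=3 → 1; n=4 → 3.
Total orbitals: 1 + 3 = 4.

4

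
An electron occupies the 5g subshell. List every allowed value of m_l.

The 5g subshell has l = 4, and m_l takes every integer from −l to +l. With l = 4 that gives the 9 values -4, -3, -2, -1, 0, 1, 2, 3, 4.

-4, -3, -2, -1, 0, 1, 2, 3, 4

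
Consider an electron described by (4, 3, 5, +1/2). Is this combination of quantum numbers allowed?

Invalid

The magnetic quantum number must satisfy −l ≤ m_l ≤ l. With l = 3, m_l can only be -3, -2, -1, 0, 1, 2, 3, so m_l = 5 is forbidden.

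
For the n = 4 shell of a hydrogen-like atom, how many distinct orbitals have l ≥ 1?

Per l-value: l=1 → 3; l=2 → 5; l=3 → 7.
Total orbitals: 3 + 5 + 7 = 15.

15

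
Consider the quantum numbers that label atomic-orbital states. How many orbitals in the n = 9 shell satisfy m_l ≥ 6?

6

For n = 9, l ranges over 0 … 8.
The (l, m_l) pairs meeting m_l ≥ 6 give: l=6 → 1; l=7 → 2; l=8 → 3.
Total orbitals: 1 + 2 + 3 = 6.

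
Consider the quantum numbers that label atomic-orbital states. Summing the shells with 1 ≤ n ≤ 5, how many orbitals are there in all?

55

Shell n has n² orbitals: 1²=1 + 2²=4 + 3²=9 + 4²=16 + 5²=25 = 55 orbitals.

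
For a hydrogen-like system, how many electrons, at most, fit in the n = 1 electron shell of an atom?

2

A shell holds 2n² electrons: 2 × 1² = 2 × 1 = 2.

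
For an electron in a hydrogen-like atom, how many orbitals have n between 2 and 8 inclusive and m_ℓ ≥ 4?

Work shell by shell — for each n, count the (ℓ, m_ℓ) pairs that satisfy m_ℓ ≥ 4:
n=5 → 1; n=6 → 3; n=7 → 6; n=8 → 10.
Total orbitals: 1 + 3 + 6 + 10 = 20.

20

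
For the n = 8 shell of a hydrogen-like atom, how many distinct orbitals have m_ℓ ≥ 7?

With n = 8 the allowed ℓ are 0, 1, …, 7.
Per ℓ-value: ℓ=7 → 1.
Total orbitals: 1.

1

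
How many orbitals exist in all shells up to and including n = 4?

Total orbitals = 1² + 2² + 3² + 4² = 30.

30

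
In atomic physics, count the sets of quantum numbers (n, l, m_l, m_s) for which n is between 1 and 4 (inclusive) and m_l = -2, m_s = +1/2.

For each n in the range, tally the orbitals obeying m_l = -2:
n=3 → 1; n=4 → 2.
Orbitals: 1 + 2 = 3. With m_s fixed to +1/2 there is one state per orbital, so 3 states.

3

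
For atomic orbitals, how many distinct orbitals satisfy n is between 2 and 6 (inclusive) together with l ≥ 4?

29

Count contributing orbitals for each principal shell:
n=5 → 9; n=6 → 20.
Total orbitals: 9 + 20 = 29.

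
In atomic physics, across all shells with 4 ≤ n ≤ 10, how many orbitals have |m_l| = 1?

For each n in the range, tally the orbitals obeying |m_l| = 1:
n=4 → 6; n=5 → 8; n=6 → 10; n=7 → 12; n=8 → 14; n=9 → 16; n=10 → 18.
Total orbitals: 6 + 8 + 10 + 12 + 14 + 16 + 18 = 84.

84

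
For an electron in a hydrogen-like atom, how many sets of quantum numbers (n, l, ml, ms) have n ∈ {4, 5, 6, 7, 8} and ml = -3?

30

For each n in the range, tally the orbitals obeying ml = -3:
n=4 → 1; n=5 → 2; n=6 → 3; n=7 → 4; n=8 → 5.
Orbitals: 1 + 2 + 3 + 4 + 5 = 15. Including both spin states (ms = ±1/2) gives 2 × 15 = 30 states.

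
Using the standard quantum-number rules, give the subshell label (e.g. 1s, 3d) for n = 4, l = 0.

l = 0 corresponds to the letter 's', so the subshell is 4s.

4s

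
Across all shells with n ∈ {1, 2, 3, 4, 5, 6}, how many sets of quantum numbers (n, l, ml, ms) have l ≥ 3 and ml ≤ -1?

44

Go shell by shell, enumerating (l, ml) with l ≥ 3 and ml ≤ -1:
n=4 → 3; n=5 → 7; n=6 → 12.
Orbitals: 3 + 7 + 12 = 22. Including both spin states (ms = ±1/2) gives 2 × 22 = 44 states.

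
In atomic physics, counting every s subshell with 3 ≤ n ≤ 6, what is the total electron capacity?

An s subshell (l = 0) exists for every n ≥ 1, so shells n = 3, 4, 5, 6 each contribute one — 4 subshells.
Since each s subshell holds 2(2·0+1) = 2 electrons, the total is 4 × 2 = 8.

8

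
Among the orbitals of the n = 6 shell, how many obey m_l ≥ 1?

15

For n = 6, l ranges over 0 … 5.
Per l-value: l=1 → 1; l=2 → 2; l=3 → 3; l=4 → 4; l=5 → 5.
Total orbitals: 1 + 2 + 3 + 4 + 5 = 15.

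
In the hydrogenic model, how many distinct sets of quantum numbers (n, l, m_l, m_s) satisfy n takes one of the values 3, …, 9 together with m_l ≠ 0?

476

Treat each shell separately and count matching orbitals:
n=3 → 6; n=4 → 12; n=5 → 20; n=6 → 30; n=7 → 42; n=8 → 56; n=9 → 72.
Orbitals: 6 + 12 + 20 + 30 + 42 + 56 + 72 = 238. Including both spin states (m_s = ±1/2) gives 2 × 238 = 476 states.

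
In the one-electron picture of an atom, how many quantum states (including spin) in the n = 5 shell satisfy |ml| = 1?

Per l-value: l=1 → 2; l=2 → 2; l=3 → 2; l=4 → 2.
Orbitals: 2 + 2 + 2 + 2 = 8. Each orbital carries two spin states, so 8 × 2 = 16 states.

16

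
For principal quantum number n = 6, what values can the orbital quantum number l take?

0, 1, 2, 3, 4, 5

l is an integer with 0 ≤ l ≤ n−1, so for n = 6: l = 0, 1, 2, 3, 4, 5.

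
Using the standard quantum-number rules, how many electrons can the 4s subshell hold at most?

2

A subshell with l = 0 has 2l+1 = 1 orbital, each holding 2 electrons (spin ±1/2), so 1 × 2 = 2.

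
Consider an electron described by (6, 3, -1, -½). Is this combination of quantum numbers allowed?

n = 6 is a positive integer. l = 3 satisfies 0 ≤ l ≤ n−1 = 5. m_l = -1 lies in the range −l … +l (here −3 … 3). m_s = -1/2 is one of ±1/2.
All four constraints are satisfied.

Allowed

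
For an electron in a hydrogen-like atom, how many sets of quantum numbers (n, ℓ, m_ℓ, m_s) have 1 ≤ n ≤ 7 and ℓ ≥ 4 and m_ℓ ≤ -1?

Treat each shell separately and count matching orbitals:
n=5 → 4; n=6 → 9; n=7 → 15.
Orbitals: 4 + 9 + 15 = 28. Including both spin states (m_s = ±1/2) gives 2 × 28 = 56 states.

56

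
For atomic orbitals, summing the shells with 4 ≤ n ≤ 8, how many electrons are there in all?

380

Shell n has n² orbitals: 4²=16 + 5²=25 + 6²=36 + 7²=49 + 8²=64 = 190 orbitals.
Two spin states per orbital: 2 × 190 = 380 electrons.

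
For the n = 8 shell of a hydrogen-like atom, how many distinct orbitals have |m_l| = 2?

12

The n = 8 shell has l = 0 through 7; check each.
Per l-value: l=2 → 2; l=3 → 2; l=4 → 2; l=5 → 2; l=6 → 2; l=7 → 2.
Total orbitals: 2 + 2 + 2 + 2 + 2 + 2 = 12.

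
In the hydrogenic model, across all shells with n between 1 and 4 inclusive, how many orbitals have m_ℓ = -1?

Treat each shell separately and count matching orbitals:
n=2 → 1; n=3 → 2; n=4 → 3.
Total orbitals: 1 + 2 + 3 = 6.

6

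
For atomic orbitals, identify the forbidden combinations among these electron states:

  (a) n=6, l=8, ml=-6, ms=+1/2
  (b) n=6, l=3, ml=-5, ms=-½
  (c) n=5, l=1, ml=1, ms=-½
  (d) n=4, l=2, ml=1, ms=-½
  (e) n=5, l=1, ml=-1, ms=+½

(a) has l = 8 ≥ n = 6, violating 0 ≤ l ≤ n−1.
(b) has |ml| = 5 > l = 3, violating −l ≤ ml ≤ l.
The remaining sets (c), (d), (e) satisfy all four rules.

(a) and (b)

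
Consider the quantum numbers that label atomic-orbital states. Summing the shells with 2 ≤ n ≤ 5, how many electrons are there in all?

108

Shell n has n² orbitals: 2²=4 + 3²=9 + 4²=16 + 5²=25 = 54 orbitals.
Two spin states per orbital: 2 × 54 = 108 electrons.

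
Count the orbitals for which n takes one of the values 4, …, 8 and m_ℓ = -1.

25

Per-shell orbital counts meeting the constraint:
n=4 → 3; n=5 → 4; n=6 → 5; n=7 → 6; n=8 → 7.
Total orbitals: 3 + 4 + 5 + 6 + 7 = 25.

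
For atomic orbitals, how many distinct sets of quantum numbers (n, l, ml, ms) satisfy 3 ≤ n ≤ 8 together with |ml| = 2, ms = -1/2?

42

Count contributing orbitals for each principal shell:
n=3 → 2; n=4 → 4; n=5 → 6; n=6 → 8; n=7 → 10; n=8 → 12.
Orbitals: 2 + 4 + 6 + 8 + 10 + 12 = 42. With ms fixed to -1/2 there is one state per orbital, so 42 states.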